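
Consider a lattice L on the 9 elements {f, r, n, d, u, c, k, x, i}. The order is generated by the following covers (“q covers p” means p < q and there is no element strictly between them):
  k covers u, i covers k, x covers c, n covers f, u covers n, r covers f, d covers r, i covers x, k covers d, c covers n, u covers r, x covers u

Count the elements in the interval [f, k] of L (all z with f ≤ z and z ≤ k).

The interval [f, k] = {d, f, k, n, r, u}, which has 6 elements.

6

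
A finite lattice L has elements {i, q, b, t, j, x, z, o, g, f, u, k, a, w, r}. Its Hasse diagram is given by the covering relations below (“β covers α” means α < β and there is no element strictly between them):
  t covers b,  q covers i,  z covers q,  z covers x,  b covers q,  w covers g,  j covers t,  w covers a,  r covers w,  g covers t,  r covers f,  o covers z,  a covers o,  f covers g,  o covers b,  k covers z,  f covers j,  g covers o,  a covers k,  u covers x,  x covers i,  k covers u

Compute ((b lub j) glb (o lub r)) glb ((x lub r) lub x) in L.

j

b ∨ j = j
o ∨ r = r
j ∧ r = j
x ∨ r = r
r ∨ x = r
j ∧ r = j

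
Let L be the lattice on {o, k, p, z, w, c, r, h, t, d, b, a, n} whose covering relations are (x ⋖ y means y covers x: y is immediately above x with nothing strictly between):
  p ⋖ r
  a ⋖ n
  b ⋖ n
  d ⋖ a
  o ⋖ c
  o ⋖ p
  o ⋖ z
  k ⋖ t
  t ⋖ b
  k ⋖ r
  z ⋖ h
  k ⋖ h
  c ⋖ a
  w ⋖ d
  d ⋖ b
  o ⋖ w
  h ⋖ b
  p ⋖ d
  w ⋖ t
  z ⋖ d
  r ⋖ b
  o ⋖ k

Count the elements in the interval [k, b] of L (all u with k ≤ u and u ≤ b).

5

The interval [k, b] = {b, h, k, r, t}, which has 5 elements.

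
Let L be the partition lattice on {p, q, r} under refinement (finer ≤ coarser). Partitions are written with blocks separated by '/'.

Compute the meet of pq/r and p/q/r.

The meet (common refinement) of pq/r and p/q/r intersects blocks pairwise, giving p/q/r.

p/q/r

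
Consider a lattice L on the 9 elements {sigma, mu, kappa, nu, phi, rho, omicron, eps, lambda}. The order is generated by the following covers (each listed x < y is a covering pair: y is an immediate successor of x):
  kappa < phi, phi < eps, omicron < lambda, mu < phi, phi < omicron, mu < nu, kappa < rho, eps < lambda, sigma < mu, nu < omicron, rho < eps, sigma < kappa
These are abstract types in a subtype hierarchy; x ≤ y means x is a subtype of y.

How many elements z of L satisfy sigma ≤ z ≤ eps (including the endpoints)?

The interval [sigma, eps] = {eps, kappa, mu, phi, rho, sigma}, which has 6 elements.

6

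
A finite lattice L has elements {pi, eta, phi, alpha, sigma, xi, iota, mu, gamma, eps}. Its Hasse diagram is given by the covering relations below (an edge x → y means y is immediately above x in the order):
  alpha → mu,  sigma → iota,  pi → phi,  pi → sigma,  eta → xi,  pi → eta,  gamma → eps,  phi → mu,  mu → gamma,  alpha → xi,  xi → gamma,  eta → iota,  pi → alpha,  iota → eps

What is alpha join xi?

Common upper bounds of {alpha, xi}: eps, gamma, xi.
The least among these is xi.

xi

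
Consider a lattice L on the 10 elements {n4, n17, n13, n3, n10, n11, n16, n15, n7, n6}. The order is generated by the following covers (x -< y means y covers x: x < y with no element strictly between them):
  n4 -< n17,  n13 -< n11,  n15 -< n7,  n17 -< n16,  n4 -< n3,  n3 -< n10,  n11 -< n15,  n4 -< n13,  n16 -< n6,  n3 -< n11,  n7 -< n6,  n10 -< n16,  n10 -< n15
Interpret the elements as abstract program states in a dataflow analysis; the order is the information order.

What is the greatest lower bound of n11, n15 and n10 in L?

n3

Common lower bounds of {n11, n15, n10}: n3, n4.
The greatest among these is n3.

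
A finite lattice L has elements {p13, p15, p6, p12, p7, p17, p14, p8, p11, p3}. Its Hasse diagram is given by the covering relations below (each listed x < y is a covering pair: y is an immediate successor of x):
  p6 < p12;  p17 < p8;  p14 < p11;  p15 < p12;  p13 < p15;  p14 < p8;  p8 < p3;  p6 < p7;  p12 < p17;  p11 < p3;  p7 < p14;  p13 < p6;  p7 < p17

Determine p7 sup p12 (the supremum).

p17

Common upper bounds of {p7, p12}: p17, p3, p8.
The least among these is p17.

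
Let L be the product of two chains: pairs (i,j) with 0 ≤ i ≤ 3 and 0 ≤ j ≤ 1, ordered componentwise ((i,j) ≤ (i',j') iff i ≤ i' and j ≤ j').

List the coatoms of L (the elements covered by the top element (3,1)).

The coatoms are exactly the elements covered by (3,1): (2,1), (3,0).

(2,1), (3,0)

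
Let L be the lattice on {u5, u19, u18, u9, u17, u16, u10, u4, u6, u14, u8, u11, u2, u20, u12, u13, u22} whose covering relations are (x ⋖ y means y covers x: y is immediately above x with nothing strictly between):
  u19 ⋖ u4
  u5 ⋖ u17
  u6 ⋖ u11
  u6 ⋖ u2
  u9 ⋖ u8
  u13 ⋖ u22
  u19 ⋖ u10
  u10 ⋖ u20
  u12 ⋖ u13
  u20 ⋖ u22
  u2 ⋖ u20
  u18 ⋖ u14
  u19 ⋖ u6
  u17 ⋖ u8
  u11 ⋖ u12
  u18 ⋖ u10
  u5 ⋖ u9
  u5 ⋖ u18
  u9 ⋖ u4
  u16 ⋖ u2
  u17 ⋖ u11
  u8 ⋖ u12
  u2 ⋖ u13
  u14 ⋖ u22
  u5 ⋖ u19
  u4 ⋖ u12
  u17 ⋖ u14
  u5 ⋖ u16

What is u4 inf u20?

u19

Common lower bounds of {u4, u20}: u19, u5.
The greatest among these is u19.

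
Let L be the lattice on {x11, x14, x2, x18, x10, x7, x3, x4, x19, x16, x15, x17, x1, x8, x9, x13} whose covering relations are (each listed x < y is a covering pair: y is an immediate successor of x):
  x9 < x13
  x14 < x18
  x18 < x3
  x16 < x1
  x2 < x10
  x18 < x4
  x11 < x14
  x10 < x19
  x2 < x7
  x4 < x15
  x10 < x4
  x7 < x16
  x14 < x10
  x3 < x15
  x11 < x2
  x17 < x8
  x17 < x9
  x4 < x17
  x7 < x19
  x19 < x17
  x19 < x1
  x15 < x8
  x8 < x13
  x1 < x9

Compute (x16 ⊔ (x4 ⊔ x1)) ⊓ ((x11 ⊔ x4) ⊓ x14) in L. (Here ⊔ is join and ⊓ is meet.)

x14

x4 ∨ x1 = x9
x16 ∨ x9 = x9
x11 ∨ x4 = x4
x4 ∧ x14 = x14
x9 ∧ x14 = x14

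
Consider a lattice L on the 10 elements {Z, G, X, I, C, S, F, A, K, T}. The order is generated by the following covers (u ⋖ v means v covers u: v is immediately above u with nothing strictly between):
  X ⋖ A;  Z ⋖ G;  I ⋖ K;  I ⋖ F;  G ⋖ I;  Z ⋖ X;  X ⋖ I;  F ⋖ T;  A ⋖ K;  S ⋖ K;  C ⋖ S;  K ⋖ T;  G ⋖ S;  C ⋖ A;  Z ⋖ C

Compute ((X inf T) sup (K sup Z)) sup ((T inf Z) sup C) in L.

X ∧ T = X
K ∨ Z = K
X ∨ K = K
T ∧ Z = Z
Z ∨ C = C
K ∨ C = K

K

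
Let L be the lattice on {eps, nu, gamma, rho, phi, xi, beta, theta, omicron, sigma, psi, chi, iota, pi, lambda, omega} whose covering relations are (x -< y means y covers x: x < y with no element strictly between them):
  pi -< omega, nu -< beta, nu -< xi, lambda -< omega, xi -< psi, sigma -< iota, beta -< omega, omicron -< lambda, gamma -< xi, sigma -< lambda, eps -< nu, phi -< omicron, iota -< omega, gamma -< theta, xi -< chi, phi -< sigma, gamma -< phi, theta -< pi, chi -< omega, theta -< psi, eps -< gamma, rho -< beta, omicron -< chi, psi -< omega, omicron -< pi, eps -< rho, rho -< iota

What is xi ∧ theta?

gamma

Common lower bounds of {xi, theta}: eps, gamma.
The greatest among these is gamma.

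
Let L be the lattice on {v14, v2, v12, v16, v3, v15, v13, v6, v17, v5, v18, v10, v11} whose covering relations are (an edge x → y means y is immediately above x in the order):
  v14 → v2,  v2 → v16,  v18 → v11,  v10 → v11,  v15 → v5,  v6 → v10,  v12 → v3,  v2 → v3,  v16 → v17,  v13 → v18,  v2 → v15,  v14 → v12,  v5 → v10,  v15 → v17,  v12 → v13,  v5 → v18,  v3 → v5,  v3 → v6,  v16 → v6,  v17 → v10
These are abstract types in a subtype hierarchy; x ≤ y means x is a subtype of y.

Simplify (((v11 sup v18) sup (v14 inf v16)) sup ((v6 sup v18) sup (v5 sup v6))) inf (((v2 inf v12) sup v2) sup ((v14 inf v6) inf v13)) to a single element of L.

v11 ∨ v18 = v11
v14 ∧ v16 = v14
v11 ∨ v14 = v11
v6 ∨ v18 = v11
v5 ∨ v6 = v10
v11 ∨ v10 = v11
v11 ∨ v11 = v11
v2 ∧ v12 = v14
v14 ∨ v2 = v2
v14 ∧ v6 = v14
v14 ∧ v13 = v14
v2 ∨ v14 = v2
v11 ∧ v2 = v2

v2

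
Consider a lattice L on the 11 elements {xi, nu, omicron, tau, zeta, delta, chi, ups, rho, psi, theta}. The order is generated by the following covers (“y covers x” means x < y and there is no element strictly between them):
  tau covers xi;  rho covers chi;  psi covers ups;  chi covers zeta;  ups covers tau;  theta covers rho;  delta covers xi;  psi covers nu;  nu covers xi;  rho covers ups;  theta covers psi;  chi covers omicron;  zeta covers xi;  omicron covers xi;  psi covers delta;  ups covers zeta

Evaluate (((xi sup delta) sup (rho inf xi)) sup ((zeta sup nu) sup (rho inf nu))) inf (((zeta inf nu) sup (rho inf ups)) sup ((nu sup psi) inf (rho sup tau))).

ups

xi ∨ delta = delta
rho ∧ xi = xi
delta ∨ xi = delta
zeta ∨ nu = psi
rho ∧ nu = xi
psi ∨ xi = psi
delta ∨ psi = psi
zeta ∧ nu = xi
rho ∧ ups = ups
xi ∨ ups = ups
nu ∨ psi = psi
rho ∨ tau = rho
psi ∧ rho = ups
ups ∨ ups = ups
psi ∧ ups = ups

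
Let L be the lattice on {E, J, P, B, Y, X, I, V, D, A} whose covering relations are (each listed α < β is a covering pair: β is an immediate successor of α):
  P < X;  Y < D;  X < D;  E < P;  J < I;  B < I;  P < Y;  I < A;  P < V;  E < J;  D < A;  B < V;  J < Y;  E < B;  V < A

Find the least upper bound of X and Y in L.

Common upper bounds of {X, Y}: A, D.
The least among these is D.

D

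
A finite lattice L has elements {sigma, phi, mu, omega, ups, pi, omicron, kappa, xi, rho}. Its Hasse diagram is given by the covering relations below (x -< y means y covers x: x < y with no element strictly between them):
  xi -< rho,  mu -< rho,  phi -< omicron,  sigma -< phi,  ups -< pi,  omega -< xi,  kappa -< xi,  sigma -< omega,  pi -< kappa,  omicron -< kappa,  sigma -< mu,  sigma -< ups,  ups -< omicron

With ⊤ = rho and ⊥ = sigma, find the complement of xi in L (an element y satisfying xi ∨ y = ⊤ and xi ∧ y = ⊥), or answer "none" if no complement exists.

Need y with xi ∨ y = rho and xi ∧ y = sigma.
Checking each element gives: mu.

mu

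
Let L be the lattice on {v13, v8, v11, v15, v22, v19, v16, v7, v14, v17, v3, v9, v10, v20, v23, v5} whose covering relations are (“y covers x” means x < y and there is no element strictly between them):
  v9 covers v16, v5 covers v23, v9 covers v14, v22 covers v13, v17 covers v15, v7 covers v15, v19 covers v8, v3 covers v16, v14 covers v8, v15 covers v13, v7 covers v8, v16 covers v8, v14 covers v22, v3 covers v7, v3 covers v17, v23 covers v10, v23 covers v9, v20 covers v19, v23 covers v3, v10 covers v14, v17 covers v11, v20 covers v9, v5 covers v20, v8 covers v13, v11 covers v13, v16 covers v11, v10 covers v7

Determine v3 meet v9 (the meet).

Common lower bounds of {v3, v9}: v11, v13, v16, v8.
The greatest among these is v16.

v16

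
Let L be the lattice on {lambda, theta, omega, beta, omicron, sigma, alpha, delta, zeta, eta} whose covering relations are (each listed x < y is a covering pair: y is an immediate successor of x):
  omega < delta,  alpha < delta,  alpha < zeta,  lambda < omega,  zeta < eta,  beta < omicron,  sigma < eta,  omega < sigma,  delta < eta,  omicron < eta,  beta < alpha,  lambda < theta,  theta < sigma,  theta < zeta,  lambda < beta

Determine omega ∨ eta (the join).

Common upper bounds of {omega, eta}: eta.
The least among these is eta.

eta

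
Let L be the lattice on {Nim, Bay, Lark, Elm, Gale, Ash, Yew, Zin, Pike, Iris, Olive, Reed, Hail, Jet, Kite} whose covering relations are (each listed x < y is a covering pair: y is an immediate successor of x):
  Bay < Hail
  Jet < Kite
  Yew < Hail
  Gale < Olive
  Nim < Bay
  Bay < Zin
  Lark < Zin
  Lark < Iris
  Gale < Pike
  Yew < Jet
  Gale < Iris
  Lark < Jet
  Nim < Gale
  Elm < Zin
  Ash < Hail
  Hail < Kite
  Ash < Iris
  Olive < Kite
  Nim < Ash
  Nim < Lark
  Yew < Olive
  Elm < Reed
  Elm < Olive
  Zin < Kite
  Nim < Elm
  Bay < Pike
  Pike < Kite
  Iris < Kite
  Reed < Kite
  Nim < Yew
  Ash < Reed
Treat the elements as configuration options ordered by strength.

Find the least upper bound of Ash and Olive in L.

Kite

Common upper bounds of {Ash, Olive}: Kite.
The least among these is Kite.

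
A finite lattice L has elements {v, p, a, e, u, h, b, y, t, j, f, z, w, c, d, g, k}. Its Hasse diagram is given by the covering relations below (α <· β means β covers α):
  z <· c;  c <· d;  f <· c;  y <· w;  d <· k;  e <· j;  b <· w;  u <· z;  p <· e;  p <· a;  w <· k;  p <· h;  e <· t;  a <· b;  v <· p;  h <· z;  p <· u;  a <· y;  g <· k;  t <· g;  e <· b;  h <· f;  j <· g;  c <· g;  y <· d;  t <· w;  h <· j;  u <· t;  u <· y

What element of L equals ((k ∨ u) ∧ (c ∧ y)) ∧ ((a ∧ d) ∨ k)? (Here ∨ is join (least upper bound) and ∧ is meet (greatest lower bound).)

u

k ∨ u = k
c ∧ y = u
k ∧ u = u
a ∧ d = a
a ∨ k = k
u ∧ k = u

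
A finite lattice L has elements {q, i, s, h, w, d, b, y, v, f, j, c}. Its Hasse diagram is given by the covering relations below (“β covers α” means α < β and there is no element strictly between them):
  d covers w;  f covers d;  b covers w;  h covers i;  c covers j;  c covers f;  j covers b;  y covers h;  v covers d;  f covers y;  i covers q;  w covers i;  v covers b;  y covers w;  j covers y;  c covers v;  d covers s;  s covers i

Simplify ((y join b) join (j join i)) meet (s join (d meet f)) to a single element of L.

w

y ∨ b = j
j ∨ i = j
j ∨ j = j
d ∧ f = d
s ∨ d = d
j ∧ d = w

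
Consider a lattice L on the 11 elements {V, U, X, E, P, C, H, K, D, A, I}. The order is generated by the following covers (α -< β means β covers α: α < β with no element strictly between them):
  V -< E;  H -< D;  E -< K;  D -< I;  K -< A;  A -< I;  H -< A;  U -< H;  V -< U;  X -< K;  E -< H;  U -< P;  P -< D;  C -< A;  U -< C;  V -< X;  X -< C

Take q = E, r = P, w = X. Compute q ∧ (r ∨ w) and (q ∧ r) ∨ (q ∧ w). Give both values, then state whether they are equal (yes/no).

r ∨ w = I, so q ∧ (r ∨ w) = E ∧ I = E.
q ∧ r = V and q ∧ w = V, so (q ∧ r) ∨ (q ∧ w) = V ∨ V = V.
Equal: no.

E; V; no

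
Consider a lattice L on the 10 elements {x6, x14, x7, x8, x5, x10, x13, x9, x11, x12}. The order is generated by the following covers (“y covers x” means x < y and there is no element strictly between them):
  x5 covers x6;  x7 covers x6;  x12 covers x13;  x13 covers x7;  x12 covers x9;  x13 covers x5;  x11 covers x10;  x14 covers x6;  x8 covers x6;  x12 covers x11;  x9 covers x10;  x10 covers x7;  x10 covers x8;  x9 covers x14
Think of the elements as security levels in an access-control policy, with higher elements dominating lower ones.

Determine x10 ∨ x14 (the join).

x9

Common upper bounds of {x10, x14}: x12, x9.
The least among these is x9.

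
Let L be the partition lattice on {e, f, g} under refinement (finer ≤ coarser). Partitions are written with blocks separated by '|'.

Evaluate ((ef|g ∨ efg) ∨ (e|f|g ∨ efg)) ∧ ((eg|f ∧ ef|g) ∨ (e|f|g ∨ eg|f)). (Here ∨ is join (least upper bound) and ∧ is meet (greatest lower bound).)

ef|g ∨ efg = efg
e|f|g ∨ efg = efg
efg ∨ efg = efg
eg|f ∧ ef|g = e|f|g
e|f|g ∨ eg|f = eg|f
e|f|g ∨ eg|f = eg|f
efg ∧ eg|f = eg|f

eg|f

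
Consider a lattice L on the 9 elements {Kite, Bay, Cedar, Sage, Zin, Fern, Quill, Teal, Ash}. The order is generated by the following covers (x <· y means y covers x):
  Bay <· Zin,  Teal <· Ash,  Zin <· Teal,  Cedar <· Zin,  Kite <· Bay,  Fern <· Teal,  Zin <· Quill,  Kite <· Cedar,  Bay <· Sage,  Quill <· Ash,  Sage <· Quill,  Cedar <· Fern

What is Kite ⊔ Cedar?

Common upper bounds of {Kite, Cedar}: Ash, Cedar, Fern, Quill, Teal, Zin.
The least among these is Cedar.

Cedar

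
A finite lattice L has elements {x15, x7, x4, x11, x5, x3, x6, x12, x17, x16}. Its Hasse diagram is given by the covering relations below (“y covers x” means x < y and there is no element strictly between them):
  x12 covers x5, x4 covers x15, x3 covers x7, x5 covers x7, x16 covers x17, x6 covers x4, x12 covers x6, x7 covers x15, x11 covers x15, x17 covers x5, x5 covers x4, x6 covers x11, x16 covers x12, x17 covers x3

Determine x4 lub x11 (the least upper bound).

Common upper bounds of {x4, x11}: x12, x16, x6.
The least among these is x6.

x6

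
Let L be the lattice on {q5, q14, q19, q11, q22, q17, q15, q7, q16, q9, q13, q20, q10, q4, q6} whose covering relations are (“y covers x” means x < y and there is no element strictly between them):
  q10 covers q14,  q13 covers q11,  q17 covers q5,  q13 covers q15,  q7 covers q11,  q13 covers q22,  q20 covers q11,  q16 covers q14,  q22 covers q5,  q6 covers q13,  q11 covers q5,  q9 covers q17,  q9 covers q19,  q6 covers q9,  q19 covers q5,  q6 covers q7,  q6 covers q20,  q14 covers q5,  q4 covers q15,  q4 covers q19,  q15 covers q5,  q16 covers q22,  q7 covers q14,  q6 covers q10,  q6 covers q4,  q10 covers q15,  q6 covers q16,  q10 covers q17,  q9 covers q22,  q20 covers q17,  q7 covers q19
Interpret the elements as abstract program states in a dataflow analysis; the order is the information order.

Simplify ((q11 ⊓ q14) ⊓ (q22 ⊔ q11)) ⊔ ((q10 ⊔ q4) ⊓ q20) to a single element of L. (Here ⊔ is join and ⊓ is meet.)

q20

q11 ∧ q14 = q5
q22 ∨ q11 = q13
q5 ∧ q13 = q5
q10 ∨ q4 = q6
q6 ∧ q20 = q20
q5 ∨ q20 = q20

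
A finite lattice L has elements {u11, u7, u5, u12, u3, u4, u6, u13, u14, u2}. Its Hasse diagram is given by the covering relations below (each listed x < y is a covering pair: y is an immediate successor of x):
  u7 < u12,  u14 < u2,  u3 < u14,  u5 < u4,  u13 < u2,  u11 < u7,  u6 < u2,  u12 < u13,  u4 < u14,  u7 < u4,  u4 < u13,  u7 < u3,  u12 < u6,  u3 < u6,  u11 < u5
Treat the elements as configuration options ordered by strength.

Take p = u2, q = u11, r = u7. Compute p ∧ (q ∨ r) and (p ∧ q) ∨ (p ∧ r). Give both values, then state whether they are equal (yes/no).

u7; u7; yes

q ∨ r = u7, so p ∧ (q ∨ r) = u2 ∧ u7 = u7.
p ∧ q = u11 and p ∧ r = u7, so (p ∧ q) ∨ (p ∧ r) = u11 ∨ u7 = u7.
Equal: yes.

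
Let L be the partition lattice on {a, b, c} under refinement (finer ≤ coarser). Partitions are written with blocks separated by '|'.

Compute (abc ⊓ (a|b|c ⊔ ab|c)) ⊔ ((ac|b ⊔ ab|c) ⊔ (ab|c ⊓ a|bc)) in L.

a|b|c ∨ ab|c = ab|c
abc ∧ ab|c = ab|c
ac|b ∨ ab|c = abc
ab|c ∧ a|bc = a|b|c
abc ∨ a|b|c = abc
ab|c ∨ abc = abc

abc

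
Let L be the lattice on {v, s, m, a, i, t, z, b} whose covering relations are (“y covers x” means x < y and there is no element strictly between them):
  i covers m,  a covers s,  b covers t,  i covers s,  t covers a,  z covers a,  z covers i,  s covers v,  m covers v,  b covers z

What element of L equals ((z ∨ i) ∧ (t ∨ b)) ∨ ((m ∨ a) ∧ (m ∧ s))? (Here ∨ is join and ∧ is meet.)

z

z ∨ i = z
t ∨ b = b
z ∧ b = z
m ∨ a = z
m ∧ s = v
z ∧ v = v
z ∨ v = z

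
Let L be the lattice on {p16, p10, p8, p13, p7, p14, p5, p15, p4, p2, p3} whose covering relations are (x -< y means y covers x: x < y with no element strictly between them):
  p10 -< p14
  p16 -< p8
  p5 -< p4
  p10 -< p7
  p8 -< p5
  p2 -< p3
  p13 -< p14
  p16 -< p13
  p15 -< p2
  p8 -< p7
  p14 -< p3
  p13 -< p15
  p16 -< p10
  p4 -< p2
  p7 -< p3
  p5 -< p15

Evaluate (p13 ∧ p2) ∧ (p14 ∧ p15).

p13 ∧ p2 = p13
p14 ∧ p15 = p13
p13 ∧ p13 = p13

p13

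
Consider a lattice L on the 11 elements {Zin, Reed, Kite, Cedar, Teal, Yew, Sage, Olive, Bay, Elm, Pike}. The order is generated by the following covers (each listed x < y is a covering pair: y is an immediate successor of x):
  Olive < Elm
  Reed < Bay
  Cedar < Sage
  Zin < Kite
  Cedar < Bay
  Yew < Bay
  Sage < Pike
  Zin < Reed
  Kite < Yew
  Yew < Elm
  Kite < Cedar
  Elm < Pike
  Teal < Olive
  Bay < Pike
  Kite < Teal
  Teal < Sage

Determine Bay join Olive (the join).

Pike

Common upper bounds of {Bay, Olive}: Pike.
The least among these is Pike.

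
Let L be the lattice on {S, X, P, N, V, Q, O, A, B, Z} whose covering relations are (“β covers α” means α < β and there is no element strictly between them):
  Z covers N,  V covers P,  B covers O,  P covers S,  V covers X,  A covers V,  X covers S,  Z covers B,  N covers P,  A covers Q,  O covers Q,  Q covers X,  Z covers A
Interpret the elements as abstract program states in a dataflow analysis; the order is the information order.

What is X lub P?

Common upper bounds of {X, P}: A, V, Z.
The least among these is V.

V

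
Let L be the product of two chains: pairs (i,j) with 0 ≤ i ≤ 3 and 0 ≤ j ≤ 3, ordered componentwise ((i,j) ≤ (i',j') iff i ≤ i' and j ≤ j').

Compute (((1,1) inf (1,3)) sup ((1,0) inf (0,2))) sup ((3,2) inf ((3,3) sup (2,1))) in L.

(3,2)

(1,1) ∧ (1,3) = (1,1)
(1,0) ∧ (0,2) = (0,0)
(1,1) ∨ (0,0) = (1,1)
(3,3) ∨ (2,1) = (3,3)
(3,2) ∧ (3,3) = (3,2)
(1,1) ∨ (3,2) = (3,2)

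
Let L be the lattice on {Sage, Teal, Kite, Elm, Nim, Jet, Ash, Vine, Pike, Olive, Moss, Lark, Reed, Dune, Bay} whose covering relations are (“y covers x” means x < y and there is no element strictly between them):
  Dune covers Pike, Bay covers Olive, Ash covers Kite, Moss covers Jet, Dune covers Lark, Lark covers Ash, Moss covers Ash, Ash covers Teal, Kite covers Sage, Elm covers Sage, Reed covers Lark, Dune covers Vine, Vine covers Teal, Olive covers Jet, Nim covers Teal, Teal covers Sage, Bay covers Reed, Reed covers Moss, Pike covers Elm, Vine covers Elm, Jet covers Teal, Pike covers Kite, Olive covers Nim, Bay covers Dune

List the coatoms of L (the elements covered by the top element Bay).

The coatoms are exactly the elements covered by Bay: Dune, Olive, Reed.

Dune, Olive, Reed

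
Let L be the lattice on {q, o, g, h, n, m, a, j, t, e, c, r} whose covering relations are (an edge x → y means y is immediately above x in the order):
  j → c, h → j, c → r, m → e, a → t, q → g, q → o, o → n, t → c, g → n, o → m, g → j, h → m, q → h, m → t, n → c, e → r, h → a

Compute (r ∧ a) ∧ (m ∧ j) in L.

r ∧ a = a
m ∧ j = h
a ∧ h = h

h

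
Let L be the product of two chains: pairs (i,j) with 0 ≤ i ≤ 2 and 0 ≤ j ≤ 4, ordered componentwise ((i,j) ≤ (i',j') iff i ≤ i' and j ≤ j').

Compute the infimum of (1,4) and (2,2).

(1,2)

Common lower bounds of {(1,4), (2,2)}: (0,0), (0,1), (0,2), (1,0), (1,1), (1,2).
The greatest among these is (1,2).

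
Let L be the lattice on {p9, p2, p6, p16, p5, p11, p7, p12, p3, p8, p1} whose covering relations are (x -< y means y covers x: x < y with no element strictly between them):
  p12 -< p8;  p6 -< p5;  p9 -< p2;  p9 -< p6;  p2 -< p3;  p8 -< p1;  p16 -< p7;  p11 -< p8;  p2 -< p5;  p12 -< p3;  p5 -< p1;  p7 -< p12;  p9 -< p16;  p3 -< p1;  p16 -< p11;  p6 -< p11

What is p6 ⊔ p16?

p11

Common upper bounds of {p6, p16}: p1, p11, p8.
The least among these is p11.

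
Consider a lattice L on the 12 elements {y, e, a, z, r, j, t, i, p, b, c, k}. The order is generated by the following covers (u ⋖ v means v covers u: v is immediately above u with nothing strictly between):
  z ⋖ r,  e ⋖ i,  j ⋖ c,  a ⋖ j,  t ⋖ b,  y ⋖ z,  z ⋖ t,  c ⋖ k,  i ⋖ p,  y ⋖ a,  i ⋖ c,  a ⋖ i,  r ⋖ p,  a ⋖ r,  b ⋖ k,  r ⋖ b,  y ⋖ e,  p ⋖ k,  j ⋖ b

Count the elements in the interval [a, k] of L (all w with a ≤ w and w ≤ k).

The interval [a, k] = {a, b, c, i, j, k, p, r}, which has 8 elements.

8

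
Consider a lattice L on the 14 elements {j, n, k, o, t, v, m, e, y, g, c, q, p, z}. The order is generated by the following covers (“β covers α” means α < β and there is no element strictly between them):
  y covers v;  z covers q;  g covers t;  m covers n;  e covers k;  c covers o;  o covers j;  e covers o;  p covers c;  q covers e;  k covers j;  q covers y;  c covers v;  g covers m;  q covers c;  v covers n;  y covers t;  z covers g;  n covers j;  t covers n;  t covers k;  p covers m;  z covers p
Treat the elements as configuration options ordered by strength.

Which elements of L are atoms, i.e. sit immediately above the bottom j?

The atoms are exactly the elements that cover j: k, n, o.

k, n, o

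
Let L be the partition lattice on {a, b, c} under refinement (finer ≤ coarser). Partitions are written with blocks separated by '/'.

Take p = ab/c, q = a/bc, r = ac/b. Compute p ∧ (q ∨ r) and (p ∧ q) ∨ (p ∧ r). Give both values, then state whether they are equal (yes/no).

q ∨ r = abc, so p ∧ (q ∨ r) = ab/c ∧ abc = ab/c.
p ∧ q = a/b/c and p ∧ r = a/b/c, so (p ∧ q) ∨ (p ∧ r) = a/b/c ∨ a/b/c = a/b/c.
Equal: no.

ab/c; a/b/c; no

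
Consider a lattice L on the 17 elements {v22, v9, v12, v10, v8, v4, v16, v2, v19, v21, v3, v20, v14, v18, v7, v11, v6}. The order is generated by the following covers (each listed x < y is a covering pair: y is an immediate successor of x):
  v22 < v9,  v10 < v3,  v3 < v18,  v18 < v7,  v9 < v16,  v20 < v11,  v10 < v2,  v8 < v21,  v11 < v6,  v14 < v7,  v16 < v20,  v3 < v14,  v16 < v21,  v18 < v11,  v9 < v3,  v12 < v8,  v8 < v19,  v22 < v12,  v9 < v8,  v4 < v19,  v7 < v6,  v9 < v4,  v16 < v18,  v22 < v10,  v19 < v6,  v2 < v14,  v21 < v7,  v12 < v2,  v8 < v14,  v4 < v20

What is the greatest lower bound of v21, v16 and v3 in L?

Common lower bounds of {v21, v16, v3}: v22, v9.
The greatest among these is v9.

v9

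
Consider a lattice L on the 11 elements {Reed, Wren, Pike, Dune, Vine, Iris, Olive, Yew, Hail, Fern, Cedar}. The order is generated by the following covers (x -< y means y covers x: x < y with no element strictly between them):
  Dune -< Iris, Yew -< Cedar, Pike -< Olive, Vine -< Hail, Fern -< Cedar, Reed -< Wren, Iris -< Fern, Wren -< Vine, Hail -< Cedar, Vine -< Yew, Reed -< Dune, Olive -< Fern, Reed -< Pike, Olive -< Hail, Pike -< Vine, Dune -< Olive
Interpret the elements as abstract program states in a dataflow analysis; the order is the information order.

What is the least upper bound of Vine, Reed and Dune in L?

Common upper bounds of {Vine, Reed, Dune}: Cedar, Hail.
The least among these is Hail.

Hail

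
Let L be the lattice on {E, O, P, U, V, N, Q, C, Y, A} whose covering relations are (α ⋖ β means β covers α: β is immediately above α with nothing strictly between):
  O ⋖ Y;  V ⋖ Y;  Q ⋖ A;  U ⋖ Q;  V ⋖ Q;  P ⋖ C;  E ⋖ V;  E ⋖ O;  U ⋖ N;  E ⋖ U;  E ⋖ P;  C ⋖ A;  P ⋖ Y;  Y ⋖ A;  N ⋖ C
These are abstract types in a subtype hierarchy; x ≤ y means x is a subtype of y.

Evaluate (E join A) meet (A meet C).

E ∨ A = A
A ∧ C = C
A ∧ C = C

C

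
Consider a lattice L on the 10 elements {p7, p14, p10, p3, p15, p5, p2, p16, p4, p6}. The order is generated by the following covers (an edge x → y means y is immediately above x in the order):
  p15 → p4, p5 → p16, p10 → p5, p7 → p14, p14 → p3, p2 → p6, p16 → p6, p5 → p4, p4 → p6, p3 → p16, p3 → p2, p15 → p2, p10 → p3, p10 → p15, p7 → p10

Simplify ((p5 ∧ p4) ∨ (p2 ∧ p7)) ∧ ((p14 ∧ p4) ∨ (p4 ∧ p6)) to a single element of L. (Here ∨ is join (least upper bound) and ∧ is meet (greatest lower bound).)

p5

p5 ∧ p4 = p5
p2 ∧ p7 = p7
p5 ∨ p7 = p5
p14 ∧ p4 = p7
p4 ∧ p6 = p4
p7 ∨ p4 = p4
p5 ∧ p4 = p5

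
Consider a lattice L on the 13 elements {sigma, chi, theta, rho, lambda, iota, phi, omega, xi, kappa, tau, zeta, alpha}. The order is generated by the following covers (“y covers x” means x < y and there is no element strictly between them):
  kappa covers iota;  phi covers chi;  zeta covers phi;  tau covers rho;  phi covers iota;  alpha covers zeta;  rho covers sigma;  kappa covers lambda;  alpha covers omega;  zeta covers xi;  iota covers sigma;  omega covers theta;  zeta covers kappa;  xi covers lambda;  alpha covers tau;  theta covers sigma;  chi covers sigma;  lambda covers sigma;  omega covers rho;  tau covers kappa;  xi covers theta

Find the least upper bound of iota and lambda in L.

Common upper bounds of {iota, lambda}: alpha, kappa, tau, zeta.
The least among these is kappa.

kappa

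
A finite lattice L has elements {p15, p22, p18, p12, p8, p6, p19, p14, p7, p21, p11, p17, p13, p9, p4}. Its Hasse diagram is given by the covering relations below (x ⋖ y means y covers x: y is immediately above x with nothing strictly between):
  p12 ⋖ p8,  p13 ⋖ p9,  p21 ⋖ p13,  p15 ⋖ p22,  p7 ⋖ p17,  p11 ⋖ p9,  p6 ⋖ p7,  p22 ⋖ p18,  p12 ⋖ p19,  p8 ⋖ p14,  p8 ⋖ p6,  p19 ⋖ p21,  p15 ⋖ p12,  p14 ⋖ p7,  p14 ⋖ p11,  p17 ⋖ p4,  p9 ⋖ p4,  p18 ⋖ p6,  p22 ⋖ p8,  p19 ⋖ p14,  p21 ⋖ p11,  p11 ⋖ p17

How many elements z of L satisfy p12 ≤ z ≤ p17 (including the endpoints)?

The interval [p12, p17] = {p11, p12, p14, p17, p19, p21, p6, p7, p8}, which has 9 elements.

9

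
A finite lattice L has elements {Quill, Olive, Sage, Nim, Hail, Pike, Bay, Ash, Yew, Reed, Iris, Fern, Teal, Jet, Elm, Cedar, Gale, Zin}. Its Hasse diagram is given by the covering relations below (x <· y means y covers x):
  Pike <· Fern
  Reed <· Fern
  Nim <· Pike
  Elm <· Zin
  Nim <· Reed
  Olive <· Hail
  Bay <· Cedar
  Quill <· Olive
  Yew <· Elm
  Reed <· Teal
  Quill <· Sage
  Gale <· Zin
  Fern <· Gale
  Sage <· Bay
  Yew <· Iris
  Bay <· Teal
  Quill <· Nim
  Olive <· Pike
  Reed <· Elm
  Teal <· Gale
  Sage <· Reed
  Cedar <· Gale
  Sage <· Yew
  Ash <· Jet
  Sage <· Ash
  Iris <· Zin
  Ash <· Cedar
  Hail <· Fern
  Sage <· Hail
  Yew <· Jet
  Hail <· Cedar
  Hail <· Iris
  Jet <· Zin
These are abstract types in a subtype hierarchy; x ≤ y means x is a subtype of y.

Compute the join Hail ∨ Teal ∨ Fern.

Common upper bounds of {Hail, Teal, Fern}: Gale, Zin.
The least among these is Gale.

Gale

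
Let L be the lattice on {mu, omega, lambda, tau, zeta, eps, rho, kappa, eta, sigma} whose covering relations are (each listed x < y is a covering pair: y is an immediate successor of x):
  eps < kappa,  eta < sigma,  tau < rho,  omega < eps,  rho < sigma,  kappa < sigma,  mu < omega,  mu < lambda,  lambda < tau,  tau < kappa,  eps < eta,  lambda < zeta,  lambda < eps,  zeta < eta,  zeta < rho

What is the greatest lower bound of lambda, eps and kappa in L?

Common lower bounds of {lambda, eps, kappa}: lambda, mu.
The greatest among these is lambda.

lambda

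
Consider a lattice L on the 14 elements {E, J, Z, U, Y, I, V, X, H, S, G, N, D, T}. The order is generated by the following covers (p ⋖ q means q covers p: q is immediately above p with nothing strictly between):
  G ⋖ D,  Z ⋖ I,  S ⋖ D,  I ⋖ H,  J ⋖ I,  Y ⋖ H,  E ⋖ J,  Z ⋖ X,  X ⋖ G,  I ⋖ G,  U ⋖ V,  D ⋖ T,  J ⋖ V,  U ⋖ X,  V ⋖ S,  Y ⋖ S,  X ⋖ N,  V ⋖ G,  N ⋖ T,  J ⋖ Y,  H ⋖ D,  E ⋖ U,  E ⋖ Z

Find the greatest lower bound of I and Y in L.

J

Common lower bounds of {I, Y}: E, J.
The greatest among these is J.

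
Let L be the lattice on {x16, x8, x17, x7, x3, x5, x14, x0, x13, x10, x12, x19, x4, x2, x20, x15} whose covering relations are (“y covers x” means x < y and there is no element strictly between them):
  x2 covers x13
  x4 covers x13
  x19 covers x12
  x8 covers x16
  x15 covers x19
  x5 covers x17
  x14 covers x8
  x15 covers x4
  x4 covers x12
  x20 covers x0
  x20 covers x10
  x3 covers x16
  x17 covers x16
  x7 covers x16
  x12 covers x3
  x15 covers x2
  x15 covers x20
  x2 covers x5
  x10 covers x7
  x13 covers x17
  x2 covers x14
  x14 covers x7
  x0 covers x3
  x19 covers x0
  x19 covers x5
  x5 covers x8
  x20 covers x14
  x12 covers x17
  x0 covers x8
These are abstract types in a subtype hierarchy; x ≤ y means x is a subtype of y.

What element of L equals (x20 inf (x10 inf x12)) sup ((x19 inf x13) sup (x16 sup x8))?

x10 ∧ x12 = x16
x20 ∧ x16 = x16
x19 ∧ x13 = x17
x16 ∨ x8 = x8
x17 ∨ x8 = x5
x16 ∨ x5 = x5

x5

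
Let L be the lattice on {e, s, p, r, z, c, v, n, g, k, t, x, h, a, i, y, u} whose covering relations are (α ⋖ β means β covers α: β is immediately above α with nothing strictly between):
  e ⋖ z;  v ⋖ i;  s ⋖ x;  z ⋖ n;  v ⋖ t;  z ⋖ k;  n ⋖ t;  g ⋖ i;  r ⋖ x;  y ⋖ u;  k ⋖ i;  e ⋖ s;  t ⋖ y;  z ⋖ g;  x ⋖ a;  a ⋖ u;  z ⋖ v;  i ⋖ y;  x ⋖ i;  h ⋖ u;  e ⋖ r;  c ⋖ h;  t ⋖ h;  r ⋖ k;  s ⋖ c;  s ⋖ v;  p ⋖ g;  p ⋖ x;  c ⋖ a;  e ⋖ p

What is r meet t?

e

Common lower bounds of {r, t}: e.
The greatest among these is e.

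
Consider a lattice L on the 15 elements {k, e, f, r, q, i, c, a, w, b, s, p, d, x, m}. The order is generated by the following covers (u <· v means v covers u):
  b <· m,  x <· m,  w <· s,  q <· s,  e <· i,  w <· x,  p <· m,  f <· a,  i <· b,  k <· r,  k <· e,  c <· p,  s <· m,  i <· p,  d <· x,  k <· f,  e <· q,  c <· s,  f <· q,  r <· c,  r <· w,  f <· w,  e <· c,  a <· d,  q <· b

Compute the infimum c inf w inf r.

r

Common lower bounds of {c, w, r}: k, r.
The greatest among these is r.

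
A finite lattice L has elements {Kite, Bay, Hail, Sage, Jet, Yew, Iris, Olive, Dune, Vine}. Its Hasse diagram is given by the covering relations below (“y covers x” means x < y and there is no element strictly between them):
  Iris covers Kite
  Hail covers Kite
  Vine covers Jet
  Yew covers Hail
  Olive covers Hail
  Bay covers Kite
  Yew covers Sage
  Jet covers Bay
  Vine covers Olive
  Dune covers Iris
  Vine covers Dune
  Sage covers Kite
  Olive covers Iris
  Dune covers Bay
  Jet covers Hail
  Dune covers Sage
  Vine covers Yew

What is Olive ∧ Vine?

Olive

Common lower bounds of {Olive, Vine}: Hail, Iris, Kite, Olive.
The greatest among these is Olive.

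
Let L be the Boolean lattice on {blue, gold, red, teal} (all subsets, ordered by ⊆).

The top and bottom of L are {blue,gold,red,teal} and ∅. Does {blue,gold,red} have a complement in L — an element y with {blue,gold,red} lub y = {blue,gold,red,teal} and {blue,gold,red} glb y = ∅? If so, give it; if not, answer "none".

{teal}

Need y with {blue,gold,red} ∨ y = {blue,gold,red,teal} and {blue,gold,red} ∧ y = ∅.
Checking each element gives: {teal}.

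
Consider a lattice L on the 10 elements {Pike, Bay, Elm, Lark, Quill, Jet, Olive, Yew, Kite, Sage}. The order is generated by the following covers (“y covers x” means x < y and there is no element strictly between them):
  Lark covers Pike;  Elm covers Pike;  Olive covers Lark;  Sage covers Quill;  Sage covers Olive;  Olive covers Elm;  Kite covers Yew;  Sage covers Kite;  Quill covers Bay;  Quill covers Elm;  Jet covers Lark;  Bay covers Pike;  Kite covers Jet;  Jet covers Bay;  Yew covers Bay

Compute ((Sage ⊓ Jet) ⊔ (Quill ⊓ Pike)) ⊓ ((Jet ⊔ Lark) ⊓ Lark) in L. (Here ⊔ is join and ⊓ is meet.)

Sage ∧ Jet = Jet
Quill ∧ Pike = Pike
Jet ∨ Pike = Jet
Jet ∨ Lark = Jet
Jet ∧ Lark = Lark
Jet ∧ Lark = Lark

Lark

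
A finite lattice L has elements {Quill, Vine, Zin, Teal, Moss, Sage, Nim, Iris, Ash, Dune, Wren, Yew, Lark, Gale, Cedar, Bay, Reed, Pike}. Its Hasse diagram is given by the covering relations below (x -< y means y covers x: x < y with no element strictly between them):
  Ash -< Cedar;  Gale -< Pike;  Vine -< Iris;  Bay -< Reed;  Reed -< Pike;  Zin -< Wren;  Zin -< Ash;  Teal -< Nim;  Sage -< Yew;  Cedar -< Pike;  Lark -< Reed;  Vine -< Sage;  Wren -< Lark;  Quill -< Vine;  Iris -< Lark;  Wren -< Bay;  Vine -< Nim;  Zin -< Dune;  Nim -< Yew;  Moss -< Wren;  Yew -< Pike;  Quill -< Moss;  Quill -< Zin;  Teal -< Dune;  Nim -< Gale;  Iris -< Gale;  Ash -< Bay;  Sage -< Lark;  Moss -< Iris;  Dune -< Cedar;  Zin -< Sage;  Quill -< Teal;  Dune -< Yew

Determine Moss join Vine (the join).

Common upper bounds of {Moss, Vine}: Gale, Iris, Lark, Pike, Reed.
The least among these is Iris.

Iris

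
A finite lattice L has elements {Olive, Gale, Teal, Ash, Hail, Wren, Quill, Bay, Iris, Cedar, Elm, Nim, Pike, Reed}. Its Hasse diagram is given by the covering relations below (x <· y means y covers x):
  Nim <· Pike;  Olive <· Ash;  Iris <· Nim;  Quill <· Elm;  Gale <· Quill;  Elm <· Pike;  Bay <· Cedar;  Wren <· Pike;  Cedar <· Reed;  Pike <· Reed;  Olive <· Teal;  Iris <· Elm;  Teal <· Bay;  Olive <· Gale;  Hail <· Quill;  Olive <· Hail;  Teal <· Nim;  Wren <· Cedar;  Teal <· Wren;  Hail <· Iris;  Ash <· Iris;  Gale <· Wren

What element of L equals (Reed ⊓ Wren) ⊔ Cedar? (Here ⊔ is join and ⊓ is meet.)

Cedar

Reed ∧ Wren = Wren
Wren ∨ Cedar = Cedar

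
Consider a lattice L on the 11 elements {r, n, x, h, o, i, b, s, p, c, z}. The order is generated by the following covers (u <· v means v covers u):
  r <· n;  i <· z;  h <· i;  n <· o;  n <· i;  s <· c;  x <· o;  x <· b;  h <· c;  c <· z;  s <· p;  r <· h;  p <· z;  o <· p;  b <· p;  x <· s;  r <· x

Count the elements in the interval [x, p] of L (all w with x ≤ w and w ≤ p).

The interval [x, p] = {b, o, p, s, x}, which has 5 elements.

5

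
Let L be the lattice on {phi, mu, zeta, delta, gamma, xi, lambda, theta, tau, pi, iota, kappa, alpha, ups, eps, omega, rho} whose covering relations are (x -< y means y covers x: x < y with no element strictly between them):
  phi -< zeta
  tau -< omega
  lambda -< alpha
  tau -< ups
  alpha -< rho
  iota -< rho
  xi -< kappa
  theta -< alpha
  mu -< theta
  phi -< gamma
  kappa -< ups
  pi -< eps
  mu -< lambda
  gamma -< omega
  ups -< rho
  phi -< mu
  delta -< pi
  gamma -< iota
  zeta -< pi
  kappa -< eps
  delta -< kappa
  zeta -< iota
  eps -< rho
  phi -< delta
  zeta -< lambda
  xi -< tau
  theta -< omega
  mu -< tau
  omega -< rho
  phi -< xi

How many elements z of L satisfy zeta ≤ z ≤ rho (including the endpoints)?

7

The interval [zeta, rho] = {alpha, eps, iota, lambda, pi, rho, zeta}, which has 7 elements.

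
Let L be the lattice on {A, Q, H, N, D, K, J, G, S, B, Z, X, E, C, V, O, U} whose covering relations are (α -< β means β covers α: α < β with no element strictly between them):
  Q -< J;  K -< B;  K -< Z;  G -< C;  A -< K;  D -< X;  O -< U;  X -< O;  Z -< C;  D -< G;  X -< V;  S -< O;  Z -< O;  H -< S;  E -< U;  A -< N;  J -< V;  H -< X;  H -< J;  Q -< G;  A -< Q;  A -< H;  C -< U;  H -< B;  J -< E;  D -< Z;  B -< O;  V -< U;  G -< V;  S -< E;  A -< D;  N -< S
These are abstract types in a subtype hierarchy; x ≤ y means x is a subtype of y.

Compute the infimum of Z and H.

Common lower bounds of {Z, H}: A.
The greatest among these is A.

A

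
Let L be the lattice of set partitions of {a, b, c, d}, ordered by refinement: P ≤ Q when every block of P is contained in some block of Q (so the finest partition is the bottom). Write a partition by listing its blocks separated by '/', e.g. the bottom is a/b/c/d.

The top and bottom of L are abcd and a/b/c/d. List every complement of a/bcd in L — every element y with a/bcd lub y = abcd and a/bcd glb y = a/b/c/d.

ab/c/d, ac/b/d, ad/b/c

Need y with a/bcd ∨ y = abcd and a/bcd ∧ y = a/b/c/d.
Checking each element gives: ab/c/d, ac/b/d, ad/b/c.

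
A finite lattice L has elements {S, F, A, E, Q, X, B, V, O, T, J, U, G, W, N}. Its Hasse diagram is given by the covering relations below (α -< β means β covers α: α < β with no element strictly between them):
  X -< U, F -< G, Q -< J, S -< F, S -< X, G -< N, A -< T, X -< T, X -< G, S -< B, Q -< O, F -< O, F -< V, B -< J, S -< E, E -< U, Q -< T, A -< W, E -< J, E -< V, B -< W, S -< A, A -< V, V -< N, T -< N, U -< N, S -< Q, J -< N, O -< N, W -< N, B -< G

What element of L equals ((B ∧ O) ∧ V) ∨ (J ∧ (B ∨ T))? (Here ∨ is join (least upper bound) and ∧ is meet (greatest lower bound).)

B ∧ O = S
S ∧ V = S
B ∨ T = N
J ∧ N = J
S ∨ J = J

J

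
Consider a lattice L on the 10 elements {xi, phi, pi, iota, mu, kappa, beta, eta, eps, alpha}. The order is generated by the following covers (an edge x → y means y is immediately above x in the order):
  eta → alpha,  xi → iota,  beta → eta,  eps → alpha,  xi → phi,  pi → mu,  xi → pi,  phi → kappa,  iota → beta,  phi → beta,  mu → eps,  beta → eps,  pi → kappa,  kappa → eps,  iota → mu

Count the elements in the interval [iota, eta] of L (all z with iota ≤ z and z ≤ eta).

3

The interval [iota, eta] = {beta, eta, iota}, which has 3 elements.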